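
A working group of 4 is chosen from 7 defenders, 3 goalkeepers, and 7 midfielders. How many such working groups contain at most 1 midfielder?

1050

Split by how many midfielders are chosen (0 through 1).
Sum: C(7,0)·C(10,4) + C(7,1)·C(10,3) = 210 + 840 = 1050.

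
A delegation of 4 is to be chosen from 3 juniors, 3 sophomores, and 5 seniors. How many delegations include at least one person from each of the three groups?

Total 4-person selections from all 11: C(11,4) = 330.
Selections missing a whole group: no juniors → C(8,4) = 70; no sophomores → C(8,4) = 70; no seniors → C(6,4) = 15.
Add back selections omitting two groups (i.e. drawn from a single group): C(3,4) + C(3,4) + C(5,4) = 5.
By inclusion–exclusion: 330 − 155 + 5 = 180.

180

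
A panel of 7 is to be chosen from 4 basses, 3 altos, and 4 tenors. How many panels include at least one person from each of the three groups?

320

Unrestricted: C(11,7) = 330 ways to pick any 7 of the 11.
Subtract selections that omit an entire group: no basses → C(7,7) = 1; no altos → C(8,7) = 8; no tenors → C(7,7) = 1.
Add back selections omitting two groups (i.e. drawn from a single group): C(4,7) + C(3,7) + C(4,7) = 0.
By inclusion–exclusion: 330 − 10 + 0 = 320.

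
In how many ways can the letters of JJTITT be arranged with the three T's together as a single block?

Treat the 3 copies of T as a single block. The multiset to arrange is then {TTT, I, J, J}, 4 items in all.
That gives (4)!/(2!) = 12 arrangements.

12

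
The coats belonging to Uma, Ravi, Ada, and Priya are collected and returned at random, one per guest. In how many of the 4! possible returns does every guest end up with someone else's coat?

9

This is the derangement count D_4: permutations of 4 items with no fixed point.
By inclusion–exclusion this is Σ_{j=0}^{4} (−1)^j C(4,j)·(4−j)!.
Computing: 24 − 24 + 12 − 4 + 1 = 9.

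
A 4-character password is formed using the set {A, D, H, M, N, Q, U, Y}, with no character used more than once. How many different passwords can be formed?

1680

Choose and order 4 of the 8 symbols: the first character has 8 options, the next 7, then 6, 5.
8 × 7 × 6 × 5 = 1680.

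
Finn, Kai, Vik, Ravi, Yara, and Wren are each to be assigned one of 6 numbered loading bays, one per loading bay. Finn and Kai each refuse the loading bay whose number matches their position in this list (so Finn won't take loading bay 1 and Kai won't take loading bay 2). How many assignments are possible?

Let Aᵢ (for i ∈ {1, 2}) be the placements that put person i in their forbidden loading bay. Any j of these fix j positions, leaving (6−j)! ways to fill the rest, and there are C(2,j) ways to pick which j.
By inclusion–exclusion, the number of valid placements is Σ_{j=0}^{2} (−1)^j C(2,j)·(6−j)!.
Computing: 720 − 240 + 24 = 504.

504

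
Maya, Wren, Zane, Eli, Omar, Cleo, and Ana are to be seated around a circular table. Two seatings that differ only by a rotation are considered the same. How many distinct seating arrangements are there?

Around a circle, 7 distinct people have 7!/7 = (6)! = 720 rotationally distinct seatings.

720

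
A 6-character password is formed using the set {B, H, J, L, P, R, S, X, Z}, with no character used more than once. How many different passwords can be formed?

With no repetition, fill the 6 characters in order: 9 choices, then 8, down to 4.
That product is 9 × 8 × 7 × 6 × 5 × 4 = 60480.

60480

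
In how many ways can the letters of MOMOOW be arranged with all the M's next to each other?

Treat the 2 copies of M as a single block. The multiset to arrange is then {MM, O, O, O, W}, 5 items in all.
That gives (5)!/(3!) = 20 arrangements.

20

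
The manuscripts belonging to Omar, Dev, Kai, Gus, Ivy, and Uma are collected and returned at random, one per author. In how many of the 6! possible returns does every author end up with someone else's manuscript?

This is the derangement count D_6: permutations of 6 items with no fixed point.
By inclusion–exclusion this is Σ_{j=0}^{6} (−1)^j C(6,j)·(6−j)!.
Computing: 720 − 720 + 360 − 120 + 30 − 6 + 1 = 265.

265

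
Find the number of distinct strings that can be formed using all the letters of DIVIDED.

Letter multiplicities in DIVIDED: D×3, E×1, I×2, V×1.
So there are 7! / (3!·2!) = 420 distinguishable arrangements.

420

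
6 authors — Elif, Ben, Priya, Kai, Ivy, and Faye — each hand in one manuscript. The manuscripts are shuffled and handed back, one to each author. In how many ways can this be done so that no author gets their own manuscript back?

265

Let Aᵢ be the assignments in which author i gets their own manuscript. We want the size of the complement of A₁∪…∪A_6.
By inclusion–exclusion this is Σ_{j=0}^{6} (−1)^j C(6,j)·(6−j)!.
Computing: 720 − 720 + 360 − 120 + 30 − 6 + 1 = 265.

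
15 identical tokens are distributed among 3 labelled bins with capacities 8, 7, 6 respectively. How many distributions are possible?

Ignoring the caps, the number of non-negative solutions to x_1+…+x_3 = 15 is C(17,2) = 136.
Subtract solutions that violate a single cap (substitute x_i' = x_i − (cap_i+1)): x_1 ≥ 9 gives C(8,2) = 28; x_2 ≥ 8 gives C(9,2) = 36; x_3 ≥ 7 gives C(10,2) = 45. Together 109.
Add back pairs where two caps are both exceeded: 0 + 0 + 1 = 1.
By inclusion–exclusion the count is 136 − 109 + 1 = 28.

28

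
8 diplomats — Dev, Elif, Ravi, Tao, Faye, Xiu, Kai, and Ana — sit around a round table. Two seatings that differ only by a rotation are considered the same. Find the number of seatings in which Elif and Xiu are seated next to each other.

1440

Treat {Elif, Xiu} as one unit (2 internal orders) and seat the resulting 7 units around the table: (6)! circular arrangements.
So 2 × (6)! = 2 × 720 = 1440.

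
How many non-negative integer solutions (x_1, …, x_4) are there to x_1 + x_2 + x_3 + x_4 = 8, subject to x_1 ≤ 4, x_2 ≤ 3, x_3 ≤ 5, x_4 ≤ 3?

66

Without the upper bounds there are C(11,3) = 165 ways to split 8 among 4 variables.
Subtract solutions that violate a single cap (substitute x_i' = x_i − (cap_i+1)): x_1 ≥ 5 gives C(6,3) = 20; x_2 ≥ 4 gives C(7,3) = 35; x_3 ≥ 6 gives C(5,3) = 10; x_4 ≥ 4 gives C(7,3) = 35. Together 100.
Add back pairs where two caps are both exceeded: 0 + 0 + 0 + 0 + 1 + 0 = 1.
By inclusion–exclusion the count is 165 − 100 + 1 = 66.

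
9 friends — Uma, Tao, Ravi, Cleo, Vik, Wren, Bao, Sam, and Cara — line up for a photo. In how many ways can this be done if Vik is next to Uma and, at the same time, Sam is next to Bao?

20160

Treat {Vik,Uma} as one block (2 orders) and {Sam,Bao} as another (2 orders).
That leaves 7 units to arrange: 2 × 2 × 7! = 4 × 5040 = 20160.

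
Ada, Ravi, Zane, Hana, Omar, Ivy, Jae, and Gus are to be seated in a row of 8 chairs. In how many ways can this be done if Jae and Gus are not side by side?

Of the 8! = 40320 arrangements, those with Jae and Gus adjacent number 2 × 7! = 10080 (treat the pair as a block with 2 internal orders).
So 40320 − 10080 = 30240 arrangements keep them apart.

30240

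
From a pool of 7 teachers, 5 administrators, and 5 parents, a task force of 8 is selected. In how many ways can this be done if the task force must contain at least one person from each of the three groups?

With no constraint there are C(17,8) = 24310 possible selections.
Subtract selections that omit an entire group: no teachers → C(10,8) = 45; no administrators → C(12,8) = 495; no parents → C(12,8) = 495.
Add back selections omitting two groups (i.e. drawn from a single group): C(7,8) + C(5,8) + C(5,8) = 0.
By inclusion–exclusion: 24310 − 1035 + 0 = 23275.

23275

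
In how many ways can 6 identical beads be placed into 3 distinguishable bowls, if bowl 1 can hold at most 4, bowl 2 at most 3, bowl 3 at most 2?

Ignoring the caps, the number of non-negative solutions to x_1+…+x_3 = 6 is C(8,2) = 28.
Subtract solutions that violate a single cap (substitute x_i' = x_i − (cap_i+1)): x_1 ≥ 5 gives C(3,2) = 3; x_2 ≥ 4 gives C(4,2) = 6; x_3 ≥ 3 gives C(5,2) = 10. Together 19.
No two caps can be exceeded simultaneously, so the pair terms are all 0.
By inclusion–exclusion the count is 28 − 19 + 0 = 9.

9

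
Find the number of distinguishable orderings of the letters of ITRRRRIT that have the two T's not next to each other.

Total arrangements of ITRRRRIT: 8!/(4!·2!·2!) = 420.
Arrangements with the T's together: treat TT as one letter, giving (7)!/(4!·2!) = 105.
Hence 420 − 105 = 315.

315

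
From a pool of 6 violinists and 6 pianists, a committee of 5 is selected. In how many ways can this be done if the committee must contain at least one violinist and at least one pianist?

Total 5-person selections from all 12: C(12,5) = 792.
Selections missing a whole group: no violinists → C(6,5) = 6; no pianists → C(6,5) = 6.
Both groups omitted at once is impossible, so 792 − 12 = 780.

780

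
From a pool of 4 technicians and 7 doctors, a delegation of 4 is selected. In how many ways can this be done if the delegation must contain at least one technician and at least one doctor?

294

Total 4-person selections from all 11: C(11,4) = 330.
Subtract selections that omit an entire group: no technicians → C(7,4) = 35; no doctors → C(4,4) = 1.
Both groups omitted at once is impossible, so 330 − 36 = 294.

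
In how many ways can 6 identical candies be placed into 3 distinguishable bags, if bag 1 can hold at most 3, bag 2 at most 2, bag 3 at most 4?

Ignoring the caps, the number of non-negative solutions to x_1+…+x_3 = 6 is C(8,2) = 28.
Subtract solutions that violate a single cap (substitute x_i' = x_i − (cap_i+1)): x_1 ≥ 4 gives C(4,2) = 6; x_2 ≥ 3 gives C(5,2) = 10; x_3 ≥ 5 gives C(3,2) = 3. Together 19.
No two caps can be exceeded simultaneously, so the pair terms are all 0.
By inclusion–exclusion the count is 28 − 19 + 0 = 9.

9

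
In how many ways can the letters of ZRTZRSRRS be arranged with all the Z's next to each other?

840

Treat the 2 copies of Z as a single block. The multiset to arrange is then {ZZ, R, R, R, R, S, S, T}, 8 items in all.
That gives (8)!/(4!·2!) = 840 arrangements.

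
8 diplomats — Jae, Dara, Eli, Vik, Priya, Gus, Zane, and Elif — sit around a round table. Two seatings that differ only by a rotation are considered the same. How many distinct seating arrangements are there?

Fix one person's seat to break rotational symmetry; the remaining 7 people can be arranged in (7)! = 5040 ways.

5040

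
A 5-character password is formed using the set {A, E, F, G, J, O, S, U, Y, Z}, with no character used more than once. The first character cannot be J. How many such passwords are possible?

The first character has 10−1 = 9 choices (anything except J).
The remaining 4 characters are filled from the other 9 symbols without repetition: 9 × 8 × 7 × 6 = 3024.
Total: 9 × 3024 = 27216.

27216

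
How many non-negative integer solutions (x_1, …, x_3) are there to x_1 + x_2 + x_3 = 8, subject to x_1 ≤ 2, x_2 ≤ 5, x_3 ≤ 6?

15

Ignoring the caps, the number of non-negative solutions to x_1+…+x_3 = 8 is C(10,2) = 45.
Subtract solutions that violate a single cap (substitute x_i' = x_i − (cap_i+1)): x_1 ≥ 3 gives C(7,2) = 21; x_2 ≥ 6 gives C(4,2) = 6; x_3 ≥ 7 gives C(3,2) = 3. Together 30.
No two caps can be exceeded simultaneously, so the pair terms are all 0.
By inclusion–exclusion the count is 45 − 30 + 0 = 15.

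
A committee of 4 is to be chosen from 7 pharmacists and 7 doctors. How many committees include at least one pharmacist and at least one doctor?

931

With no constraint there are C(14,4) = 1001 possible selections.
Subtract selections that omit an entire group: no pharmacists → C(7,4) = 35; no doctors → C(7,4) = 35.
Both groups omitted at once is impossible, so 1001 − 70 = 931.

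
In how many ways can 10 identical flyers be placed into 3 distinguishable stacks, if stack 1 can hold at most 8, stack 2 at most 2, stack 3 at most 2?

6

Ignoring the caps, the number of non-negative solutions to x_1+…+x_3 = 10 is C(12,2) = 66.
Subtract solutions that violate a single cap (substitute x_i' = x_i − (cap_i+1)): x_1 ≥ 9 gives C(3,2) = 3; x_2 ≥ 3 gives C(9,2) = 36; x_3 ≥ 3 gives C(9,2) = 36. Together 75.
Add back pairs where two caps are both exceeded: 0 + 0 + 15 = 15.
By inclusion–exclusion the count is 66 − 75 + 15 = 6.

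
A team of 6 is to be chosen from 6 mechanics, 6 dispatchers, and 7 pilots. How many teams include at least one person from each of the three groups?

Total 6-person selections from all 19: C(19,6) = 27132.
Selections missing a whole group: no mechanics → C(13,6) = 1716; no dispatchers → C(13,6) = 1716; no pilots → C(12,6) = 924.
Add back selections omitting two groups (i.e. drawn from a single group): C(6,6) + C(6,6) + C(7,6) = 9.
By inclusion–exclusion: 27132 − 4356 + 9 = 22785.

22785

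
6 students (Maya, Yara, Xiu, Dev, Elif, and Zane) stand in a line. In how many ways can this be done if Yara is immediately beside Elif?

Place the 4 others and the Yara-Elif pair as 5 objects in a line; the pair has 2 internal arrangements.
So the count is 2·(5)! = 240.

240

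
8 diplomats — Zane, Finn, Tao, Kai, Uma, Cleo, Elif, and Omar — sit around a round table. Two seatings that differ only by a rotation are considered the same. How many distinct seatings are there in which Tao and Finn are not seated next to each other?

Without the restriction there are (7)! = 5040 seatings.
Those with Tao next to Finn: fuse the pair into one unit and seat 7 units around a circle — 2·(6)! = 1440.
Subtracting, 5040 − 1440 = 3600.

3600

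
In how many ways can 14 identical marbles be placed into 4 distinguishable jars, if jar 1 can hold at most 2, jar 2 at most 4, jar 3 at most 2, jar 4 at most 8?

Ignoring the caps, the number of non-negative solutions to x_1+…+x_4 = 14 is C(17,3) = 680.
Subtract solutions that violate a single cap (substitute x_i' = x_i − (cap_i+1)): x_1 ≥ 3 gives C(14,3) = 364; x_2 ≥ 5 gives C(12,3) = 220; x_3 ≥ 3 gives C(14,3) = 364; x_4 ≥ 9 gives C(8,3) = 56. Together 1004.
Add back pairs where two caps are both exceeded: 84 + 165 + 10 + 84 + 1 + 10 = 354.
Subtract triples: 20 + 0 + 0 + 0 = 20.
By inclusion–exclusion the count is 680 − 1004 + 354 − 20 = 10.

10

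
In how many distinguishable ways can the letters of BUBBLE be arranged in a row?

120

The 6 letters of BUBBLE have repeats: B appearing 3 times.
So there are 6! / (3!) = 120 distinguishable arrangements.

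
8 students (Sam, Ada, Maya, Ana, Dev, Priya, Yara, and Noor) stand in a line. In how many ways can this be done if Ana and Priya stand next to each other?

10080

Place the 6 others and the Ana-Priya pair as 7 objects in a line; the pair has 2 internal arrangements.
So the count is 2·(7)! = 10080.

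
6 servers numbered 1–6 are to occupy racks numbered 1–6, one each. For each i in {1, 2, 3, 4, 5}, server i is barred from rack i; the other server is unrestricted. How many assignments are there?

309

Let Aᵢ (for 1 ≤ i ≤ 5) be the placements that put server i in its forbidden rack. Any j of these fix j positions, leaving (6−j)! ways to fill the rest, and there are C(5,j) ways to pick which j.
By inclusion–exclusion, the number of valid placements is Σ_{j=0}^{5} (−1)^j C(5,j)·(6−j)!.
Computing: 720 − 600 + 240 − 60 + 10 − 1 = 309.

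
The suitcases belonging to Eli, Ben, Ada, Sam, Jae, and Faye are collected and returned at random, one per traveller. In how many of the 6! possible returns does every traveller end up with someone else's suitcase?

265

This is the derangement count D_6: permutations of 6 items with no fixed point.
By inclusion–exclusion this is Σ_{j=0}^{6} (−1)^j C(6,j)·(6−j)!.
Computing: 720 − 720 + 360 − 120 + 30 − 6 + 1 = 265.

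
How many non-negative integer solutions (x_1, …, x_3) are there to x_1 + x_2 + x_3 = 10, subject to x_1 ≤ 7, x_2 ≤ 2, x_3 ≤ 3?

6

By stars and bars, unrestricted non-negative solutions to x_1+…+x_3 = 10 number C(10+2,2) = 66.
Subtract solutions that violate a single cap (substitute x_i' = x_i − (cap_i+1)): x_1 ≥ 8 gives C(4,2) = 6; x_2 ≥ 3 gives C(9,2) = 36; x_3 ≥ 4 gives C(8,2) = 28. Together 70.
Add back pairs where two caps are both exceeded: 0 + 0 + 10 = 10.
By inclusion–exclusion the count is 66 − 70 + 10 = 6.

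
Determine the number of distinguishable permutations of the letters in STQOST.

180

The 6 letters of STQOST have repeats: S appearing twice and T appearing twice.
Dividing 6! = 720 by 2!·2! = 4 for the repeated letters gives 180.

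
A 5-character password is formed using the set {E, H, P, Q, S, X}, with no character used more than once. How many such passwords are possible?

720

With no repetition, fill the 5 characters in order: 6 choices, then 5, down to 2.
6 × 5 × 4 × 3 × 2 = 720.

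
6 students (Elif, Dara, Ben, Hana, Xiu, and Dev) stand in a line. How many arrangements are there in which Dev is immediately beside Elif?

240

Treat {Dev, Elif} as a single unit. There are 5 units to order, and the pair itself can be ordered 2 ways.
So the count is 2·(5)! = 240.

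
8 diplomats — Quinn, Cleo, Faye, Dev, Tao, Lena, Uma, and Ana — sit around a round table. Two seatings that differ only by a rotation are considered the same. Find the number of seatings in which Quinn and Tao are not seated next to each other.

3600

All circular seatings of 8 people number (7)! = 5040.
Seatings with Quinn beside Tao: treat them as a block with 2 internal orders, giving 2 × (6)! = 1440.
Subtracting, 5040 − 1440 = 3600.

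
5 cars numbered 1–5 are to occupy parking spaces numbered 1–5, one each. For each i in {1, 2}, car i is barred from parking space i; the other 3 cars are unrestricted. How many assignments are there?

78

Let Aᵢ (for i ∈ {1, 2}) be the placements that put car i in its forbidden parking space. Any j of these fix j positions, leaving (5−j)! ways to fill the rest, and there are C(2,j) ways to pick which j.
By inclusion–exclusion, the number of valid placements is Σ_{j=0}^{2} (−1)^j C(2,j)·(5−j)!.
Computing: 120 − 48 + 6 = 78.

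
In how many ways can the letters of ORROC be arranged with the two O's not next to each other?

18

There are 5!/(2!·2!) = 30 arrangements of ORROC in total.
Arrangements with the O's together: treat OO as one letter, giving (4)!/(2!) = 12.
Subtracting, 30 − 12 = 18 arrangements keep the O's apart.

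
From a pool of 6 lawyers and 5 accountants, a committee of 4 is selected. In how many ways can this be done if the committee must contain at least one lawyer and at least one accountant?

With no constraint there are C(11,4) = 330 possible selections.
Selections missing a whole group: no lawyers → C(5,4) = 5; no accountants → C(6,4) = 15.
Both groups omitted at once is impossible, so 330 − 20 = 310.

310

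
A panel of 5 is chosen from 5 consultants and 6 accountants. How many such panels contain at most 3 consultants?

431

Split by how many consultants are chosen (0 through 3).
Sum: C(5,0)·C(6,5) + C(5,1)·C(6,4) + C(5,2)·C(6,3) + C(5,3)·C(6,2) = 6 + 75 + 200 + 150 = 431.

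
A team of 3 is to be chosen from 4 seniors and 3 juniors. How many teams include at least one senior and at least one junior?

Total 3-person selections from all 7: C(7,3) = 35.
Subtract selections that omit an entire group: no seniors → C(3,3) = 1; no juniors → C(4,3) = 4.
Both groups omitted at once is impossible, so 35 − 5 = 30.

30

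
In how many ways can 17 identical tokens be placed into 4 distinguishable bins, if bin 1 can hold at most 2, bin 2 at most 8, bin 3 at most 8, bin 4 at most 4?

45

Ignoring the caps, the number of non-negative solutions to x_1+…+x_4 = 17 is C(20,3) = 1140.
Subtract solutions that violate a single cap (substitute x_i' = x_i − (cap_i+1)): x_1 ≥ 3 gives C(17,3) = 680; x_2 ≥ 9 gives C(11,3) = 165; x_3 ≥ 9 gives C(11,3) = 165; x_4 ≥ 5 gives C(15,3) = 455. Together 1465.
Add back pairs where two caps are both exceeded: 56 + 56 + 220 + 0 + 20 + 20 = 372.
Subtract triples: 0 + 1 + 1 + 0 = 2.
By inclusion–exclusion the count is 1140 − 1465 + 372 − 2 = 45.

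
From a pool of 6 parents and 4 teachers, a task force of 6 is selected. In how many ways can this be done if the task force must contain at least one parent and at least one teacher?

Total 6-person selections from all 10: C(10,6) = 210.
Selections missing a whole group: no parents → C(4,6) = 0; no teachers → C(6,6) = 1.
Both groups omitted at once is impossible, so 210 − 1 = 209.

209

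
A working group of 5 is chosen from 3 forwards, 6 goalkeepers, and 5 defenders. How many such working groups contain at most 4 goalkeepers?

Split by how many goalkeepers are chosen (0 through 4).
Sum: C(6,0)·C(8,5) + C(6,1)·C(8,4) + C(6,2)·C(8,3) + C(6,3)·C(8,2) + C(6,4)·C(8,1) = 56 + 420 + 840 + 560 + 120 = 1996.

1996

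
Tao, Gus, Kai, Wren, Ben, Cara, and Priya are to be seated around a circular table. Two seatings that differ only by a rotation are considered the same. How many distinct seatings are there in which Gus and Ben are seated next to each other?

240

Glue Gus and Ben into a block (2 internal orders). Seating 6 units around a circle gives (5)! arrangements.
So 2 × (5)! = 2 × 120 = 240.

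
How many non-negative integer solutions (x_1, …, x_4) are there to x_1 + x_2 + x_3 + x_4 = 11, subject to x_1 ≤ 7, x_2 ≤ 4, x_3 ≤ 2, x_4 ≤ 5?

71

Without the upper bounds there are C(14,3) = 364 ways to split 11 among 4 variables.
Subtract solutions that violate a single cap (substitute x_i' = x_i − (cap_i+1)): x_1 ≥ 8 gives C(6,3) = 20; x_2 ≥ 5 gives C(9,3) = 84; x_3 ≥ 3 gives C(11,3) = 165; x_4 ≥ 6 gives C(8,3) = 56. Together 325.
Add back pairs where two caps are both exceeded: 0 + 1 + 0 + 20 + 1 + 10 = 32.
By inclusion–exclusion the count is 364 − 325 + 32 = 71.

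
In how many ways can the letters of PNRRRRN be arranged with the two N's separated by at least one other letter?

75

There are 7!/(4!·2!) = 105 arrangements of PNRRRRN in total.
Arrangements with the N's together: treat NN as one letter, giving (6)!/(4!) = 30.
Hence 105 − 30 = 75.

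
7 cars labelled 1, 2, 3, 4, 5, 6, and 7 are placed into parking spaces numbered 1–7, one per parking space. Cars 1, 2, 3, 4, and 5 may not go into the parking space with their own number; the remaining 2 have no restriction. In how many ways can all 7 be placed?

Let Aᵢ (for 1 ≤ i ≤ 5) be the placements that put car i in its forbidden parking space. Any j of these fix j positions, leaving (7−j)! ways to fill the rest, and there are C(5,j) ways to pick which j.
By inclusion–exclusion, the number of valid placements is Σ_{j=0}^{5} (−1)^j C(5,j)·(7−j)!.
Computing: 5040 − 3600 + 1200 − 240 + 30 − 2 = 2428.

2428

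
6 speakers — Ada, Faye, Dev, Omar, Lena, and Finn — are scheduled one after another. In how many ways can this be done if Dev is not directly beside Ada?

Of the 6! = 720 arrangements, those with Dev and Ada adjacent number 2 × 5! = 240 (treat the pair as a block with 2 internal orders).
So 720 − 240 = 480 arrangements keep them apart.

480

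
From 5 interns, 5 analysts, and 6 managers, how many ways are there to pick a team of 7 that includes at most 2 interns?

Split by how many interns are chosen (0 through 2).
Sum: C(5,0)·C(11,7) + C(5,1)·C(11,6) + C(5,2)·C(11,5) = 330 + 2310 + 4620 = 7260.

7260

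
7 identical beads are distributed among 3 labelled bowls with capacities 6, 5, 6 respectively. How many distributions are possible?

31

By stars and bars, unrestricted non-negative solutions to x_1+…+x_3 = 7 number C(7+2,2) = 36.
Subtract solutions that violate a single cap (substitute x_i' = x_i − (cap_i+1)): x_1 ≥ 7 gives C(2,2) = 1; x_2 ≥ 6 gives C(3,2) = 3; x_3 ≥ 7 gives C(2,2) = 1. Together 5.
No two caps can be exceeded simultaneously, so the pair terms are all 0.
By inclusion–exclusion the count is 36 − 5 + 0 = 31.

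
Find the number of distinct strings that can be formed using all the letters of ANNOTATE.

The 8 letters of ANNOTATE have repeats: A appearing twice, N appearing twice, and T appearing twice.
Dividing 8! = 40320 by 2!·2!·2! = 8 for the repeated letters gives 5040.

5040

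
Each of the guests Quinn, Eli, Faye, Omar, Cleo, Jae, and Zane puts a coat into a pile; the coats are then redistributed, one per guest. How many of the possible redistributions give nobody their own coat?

1854

Count assignments avoiding every fixed point. For any j of the 7 guests fixed to their own coat, the other 7−j can be arranged in (7−j)! ways.
By inclusion–exclusion this is Σ_{j=0}^{7} (−1)^j C(7,j)·(7−j)!.
Computing: 5040 − 5040 + 2520 − 840 + 210 − 42 + 7 − 1 = 1854.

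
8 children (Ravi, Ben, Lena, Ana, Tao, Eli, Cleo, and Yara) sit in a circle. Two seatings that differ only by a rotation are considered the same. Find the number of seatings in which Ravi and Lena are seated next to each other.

1440

Glue Ravi and Lena into a block (2 internal orders). Seating 7 units around a circle gives (6)! arrangements.
So 2 × (6)! = 2 × 720 = 1440.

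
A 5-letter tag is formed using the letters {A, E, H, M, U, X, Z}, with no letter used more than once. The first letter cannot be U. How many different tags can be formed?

The first letter has 7−1 = 6 choices (anything except U).
The remaining 4 letters are filled from the other 6 symbols without repetition: 6 × 5 × 4 × 3 = 360.
Total: 6 × 360 = 2160.

2160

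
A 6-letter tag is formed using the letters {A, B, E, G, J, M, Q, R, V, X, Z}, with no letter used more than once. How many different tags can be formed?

Choose and order 6 of the 11 symbols: the first letter has 11 options, the next 10, and so on down to 6.
That product is 11 × 10 × 9 × 8 × 7 × 6 = 332640.

332640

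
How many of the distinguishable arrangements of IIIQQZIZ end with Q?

105

With the last slot taken by Q, it remains to arrange the other 7 letters (IIIQZIZ).
Those 7 letters have I appearing 4 times and Z appearing twice, giving (7)!/(4!·2!) = 105.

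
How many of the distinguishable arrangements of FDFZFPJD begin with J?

With the first slot taken by J, it remains to arrange the other 7 letters (FDFZFPD).
Those 7 letters have D appearing twice and F appearing 3 times, giving (7)!/(3!·2!) = 420.

420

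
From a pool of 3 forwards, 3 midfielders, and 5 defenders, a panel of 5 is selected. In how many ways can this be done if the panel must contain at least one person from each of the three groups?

Total 5-person selections from all 11: C(11,5) = 462.
Selections missing a whole group: no forwards → C(8,5) = 56; no midfielders → C(8,5) = 56; no defenders → C(6,5) = 6.
Add back selections omitting two groups (i.e. drawn from a single group): C(3,5) + C(3,5) + C(5,5) = 1.
By inclusion–exclusion: 462 − 118 + 1 = 345.

345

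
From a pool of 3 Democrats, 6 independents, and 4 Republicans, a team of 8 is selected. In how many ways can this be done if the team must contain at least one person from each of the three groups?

1233

Unrestricted: C(13,8) = 1287 ways to pick any 8 of the 13.
Selections missing a whole group: no Democrats → C(10,8) = 45; no independents → C(7,8) = 0; no Republicans → C(9,8) = 9.
Add back selections omitting two groups (i.e. drawn from a single group): C(3,8) + C(6,8) + C(4,8) = 0.
By inclusion–exclusion: 1287 − 54 + 0 = 1233.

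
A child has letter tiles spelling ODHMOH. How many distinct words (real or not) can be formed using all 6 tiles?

180

Letter multiplicities in ODHMOH: D×1, H×2, M×1, O×2.
Dividing 6! = 720 by 2!·2! = 4 for the repeated letters gives 180.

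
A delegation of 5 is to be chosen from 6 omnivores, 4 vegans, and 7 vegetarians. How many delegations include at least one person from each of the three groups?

4214

With no constraint there are C(17,5) = 6188 possible selections.
Selections missing a whole group: no omnivores → C(11,5) = 462; no vegans → C(13,5) = 1287; no vegetarians → C(10,5) = 252.
Add back selections omitting two groups (i.e. drawn from a single group): C(6,5) + C(4,5) + C(7,5) = 27.
By inclusion–exclusion: 6188 − 2001 + 27 = 4214.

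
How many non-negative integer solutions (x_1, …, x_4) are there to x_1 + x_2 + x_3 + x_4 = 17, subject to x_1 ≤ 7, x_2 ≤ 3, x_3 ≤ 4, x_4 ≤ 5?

10

Ignoring the caps, the number of non-negative solutions to x_1+…+x_4 = 17 is C(20,3) = 1140.
Subtract solutions that violate a single cap (substitute x_i' = x_i − (cap_i+1)): x_1 ≥ 8 gives C(12,3) = 220; x_2 ≥ 4 gives C(16,3) = 560; x_3 ≥ 5 gives C(15,3) = 455; x_4 ≥ 6 gives C(14,3) = 364. Together 1599.
Add back pairs where two caps are both exceeded: 56 + 35 + 20 + 165 + 120 + 84 = 480.
Subtract triples: 1 + 0 + 0 + 10 = 11.
By inclusion–exclusion the count is 1140 − 1599 + 480 − 11 = 10.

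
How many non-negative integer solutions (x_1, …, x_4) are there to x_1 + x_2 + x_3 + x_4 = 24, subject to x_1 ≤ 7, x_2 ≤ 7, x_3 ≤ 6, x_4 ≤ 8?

35

Ignoring the caps, the number of non-negative solutions to x_1+…+x_4 = 24 is C(27,3) = 2925.
Subtract solutions that violate a single cap (substitute x_i' = x_i − (cap_i+1)): x_1 ≥ 8 gives C(19,3) = 969; x_2 ≥ 8 gives C(19,3) = 969; x_3 ≥ 7 gives C(20,3) = 1140; x_4 ≥ 9 gives C(18,3) = 816. Together 3894.
Add back pairs where two caps are both exceeded: 165 + 220 + 120 + 220 + 120 + 165 = 1010.
Subtract triples: 4 + 0 + 1 + 1 = 6.
By inclusion–exclusion the count is 2925 − 3894 + 1010 − 6 = 35.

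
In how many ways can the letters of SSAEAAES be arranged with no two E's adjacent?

420

There are 8!/(3!·3!·2!) = 560 arrangements of SSAEAAES in total.
If the two E's are adjacent, glue them into one block, leaving 7 items to arrange: (7)!/(3!·3!) = 140 ways.
Hence 560 − 140 = 420.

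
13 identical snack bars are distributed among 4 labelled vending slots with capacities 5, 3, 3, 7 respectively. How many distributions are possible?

By stars and bars, unrestricted non-negative solutions to x_1+…+x_4 = 13 number C(13+3,3) = 560.
Subtract solutions that violate a single cap (substitute x_i' = x_i − (cap_i+1)): x_1 ≥ 6 gives C(10,3) = 120; x_2 ≥ 4 gives C(12,3) = 220; x_3 ≥ 4 gives C(12,3) = 220; x_4 ≥ 8 gives C(8,3) = 56. Together 616.
Add back pairs where two caps are both exceeded: 20 + 20 + 0 + 56 + 4 + 4 = 104.
By inclusion–exclusion the count is 560 − 616 + 104 = 48.

48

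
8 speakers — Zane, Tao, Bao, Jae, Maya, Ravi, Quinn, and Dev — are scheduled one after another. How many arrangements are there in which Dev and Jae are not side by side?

There are 8! = 40320 arrangements in all. If Dev and Jae are adjacent, merging them into one block gives 2·(7)! = 10080 arrangements.
So 40320 − 10080 = 30240 arrangements keep them apart.

30240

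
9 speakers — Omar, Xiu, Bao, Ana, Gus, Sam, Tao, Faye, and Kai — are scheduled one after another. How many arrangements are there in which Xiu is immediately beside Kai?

Place the 7 others and the Xiu-Kai pair as 8 objects in a line; the pair has 2 internal arrangements.
That gives 2 × 8! = 2 × 40320 = 80640.

80640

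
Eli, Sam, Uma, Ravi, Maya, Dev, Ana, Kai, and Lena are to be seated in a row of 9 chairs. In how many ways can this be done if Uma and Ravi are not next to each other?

There are 9! = 362880 arrangements in all. If Uma and Ravi are adjacent, merging them into one block gives 2·(8)! = 80640 arrangements.
So 362880 − 80640 = 282240 arrangements keep them apart.

282240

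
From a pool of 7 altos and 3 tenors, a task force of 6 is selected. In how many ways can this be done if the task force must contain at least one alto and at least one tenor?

Unrestricted: C(10,6) = 210 ways to pick any 6 of the 10.
Selections missing a whole group: no altos → C(3,6) = 0; no tenors → C(7,6) = 7.
Both groups omitted at once is impossible, so 210 − 7 = 203.

203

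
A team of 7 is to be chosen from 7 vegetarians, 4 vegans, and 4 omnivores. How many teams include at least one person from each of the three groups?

5768

Unrestricted: C(15,7) = 6435 ways to pick any 7 of the 15.
Subtract selections that omit an entire group: no vegetarians → C(8,7) = 8; no vegans → C(11,7) = 330; no omnivores → C(11,7) = 330.
Add back selections omitting two groups (i.e. drawn from a single group): C(7,7) + C(4,7) + C(4,7) = 1.
By inclusion–exclusion: 6435 − 668 + 1 = 5768.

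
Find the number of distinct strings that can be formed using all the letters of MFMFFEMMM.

Letter multiplicities in MFMFFEMMM: E×1, F×3, M×5.
Dividing 9! = 362880 by 5!·3! = 720 for the repeated letters gives 504.

504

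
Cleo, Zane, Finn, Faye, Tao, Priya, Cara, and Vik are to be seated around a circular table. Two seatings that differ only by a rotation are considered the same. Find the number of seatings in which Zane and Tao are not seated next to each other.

Without the restriction there are (7)! = 5040 seatings.
Seatings with Zane beside Tao: treat them as a block with 2 internal orders, giving 2 × (6)! = 1440.
Subtracting, 5040 − 1440 = 3600.

3600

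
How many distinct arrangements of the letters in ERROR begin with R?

12

With the first slot taken by R, it remains to arrange the other 4 letters (EROR).
Those 4 letters have R appearing twice, giving (4)!/(2!) = 12.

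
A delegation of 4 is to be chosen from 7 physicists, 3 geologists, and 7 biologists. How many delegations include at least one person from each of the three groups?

With no constraint there are C(17,4) = 2380 possible selections.
Subtract selections that omit an entire group: no physicists → C(10,4) = 210; no geologists → C(14,4) = 1001; no biologists → C(10,4) = 210.
Add back selections omitting two groups (i.e. drawn from a single group): C(7,4) + C(3,4) + C(7,4) = 70.
By inclusion–exclusion: 2380 − 1421 + 70 = 1029.

1029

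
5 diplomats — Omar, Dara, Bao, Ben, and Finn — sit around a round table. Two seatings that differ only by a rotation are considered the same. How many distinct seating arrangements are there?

Seat Omar anywhere (absorbing the rotational symmetry), then permute the other 4: (4)! = 24.

24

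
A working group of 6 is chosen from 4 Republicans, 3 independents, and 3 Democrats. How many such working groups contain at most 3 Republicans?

195

Split by how many Republicans are chosen (0 through 3).
Sum: C(4,0)·C(6,6) + C(4,1)·C(6,5) + C(4,2)·C(6,4) + C(4,3)·C(6,3) = 1 + 24 + 90 + 80 = 195.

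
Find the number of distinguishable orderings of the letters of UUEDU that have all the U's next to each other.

6

Treat the 3 copies of U as a single block. The multiset to arrange is then {UUU, D, E}, 3 items in all.
All 3 items are distinct, so there are (3)! = 6 arrangements.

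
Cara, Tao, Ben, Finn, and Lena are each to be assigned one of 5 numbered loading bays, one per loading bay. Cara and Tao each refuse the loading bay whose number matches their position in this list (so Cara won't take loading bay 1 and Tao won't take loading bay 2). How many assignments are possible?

78

Let Aᵢ (for i ∈ {1, 2}) be the placements that put person i in their forbidden loading bay. Any j of these fix j positions, leaving (5−j)! ways to fill the rest, and there are C(2,j) ways to pick which j.
By inclusion–exclusion, the number of valid placements is Σ_{j=0}^{2} (−1)^j C(2,j)·(5−j)!.
Computing: 120 − 48 + 6 = 78.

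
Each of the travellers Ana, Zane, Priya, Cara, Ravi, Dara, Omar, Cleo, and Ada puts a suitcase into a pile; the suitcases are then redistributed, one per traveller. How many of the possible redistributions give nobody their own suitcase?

133496

This is the derangement count D_9: permutations of 9 items with no fixed point.
By inclusion–exclusion this is Σ_{j=0}^{9} (−1)^j C(9,j)·(9−j)!.
Computing: 362880 − 362880 + 181440 − 60480 + 15120 − 3024 + 504 − 72 + 9 − 1 = 133496.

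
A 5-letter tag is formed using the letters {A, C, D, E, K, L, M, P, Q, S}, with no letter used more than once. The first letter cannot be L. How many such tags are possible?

The first letter has 10−1 = 9 choices (anything except L).
The remaining 4 letters are filled from the other 9 symbols without repetition: 9 × 8 × 7 × 6 = 3024.
Total: 9 × 3024 = 27216.

27216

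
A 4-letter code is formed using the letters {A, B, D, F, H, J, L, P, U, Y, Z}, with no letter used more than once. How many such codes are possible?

Choose and order 4 of the 11 symbols: the first letter has 11 options, the next 10, then 9, 8.
11 × 10 × 9 × 8 = 7920.

7920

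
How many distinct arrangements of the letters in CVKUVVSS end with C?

With the last slot taken by C, it remains to arrange the other 7 letters (VKUVVSS).
Those 7 letters have S appearing twice and V appearing 3 times, giving (7)!/(3!·2!) = 420.

420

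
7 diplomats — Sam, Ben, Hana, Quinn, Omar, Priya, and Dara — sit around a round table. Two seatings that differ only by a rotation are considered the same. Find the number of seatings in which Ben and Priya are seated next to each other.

Treat {Ben, Priya} as one unit (2 internal orders) and seat the resulting 6 units around the table: (5)! circular arrangements.
So 2 × (5)! = 2 × 120 = 240.

240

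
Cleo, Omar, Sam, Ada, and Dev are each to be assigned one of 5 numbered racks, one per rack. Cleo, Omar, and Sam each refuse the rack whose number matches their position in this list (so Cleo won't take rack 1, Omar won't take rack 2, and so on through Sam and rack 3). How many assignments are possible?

Let Aᵢ (for i ∈ {1, 2, 3}) be the placements that put person i in their forbidden rack. Any j of these fix j positions, leaving (5−j)! ways to fill the rest, and there are C(3,j) ways to pick which j.
By inclusion–exclusion, the number of valid placements is Σ_{j=0}^{3} (−1)^j C(3,j)·(5−j)!.
Computing: 120 − 72 + 18 − 2 = 64.

64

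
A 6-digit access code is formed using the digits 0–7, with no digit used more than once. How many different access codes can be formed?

20160

Choose and order 6 of the 8 symbols: the first digit has 8 options, the next 7, and so on down to 3.
8 × 7 × 6 × 5 × 4 × 3 = 20160.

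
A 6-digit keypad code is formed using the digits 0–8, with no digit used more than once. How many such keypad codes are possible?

60480

Choose and order 6 of the 9 symbols: the first digit has 9 options, the next 8, and so on down to 4.
9 × 8 × 7 × 6 × 5 × 4 = 60480.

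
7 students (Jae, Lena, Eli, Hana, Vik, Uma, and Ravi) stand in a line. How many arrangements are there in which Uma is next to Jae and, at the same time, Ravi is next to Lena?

480

Treat {Uma,Jae} as one block (2 orders) and {Ravi,Lena} as another (2 orders).
That leaves 5 units to arrange: 2 × 2 × 5! = 4 × 120 = 480.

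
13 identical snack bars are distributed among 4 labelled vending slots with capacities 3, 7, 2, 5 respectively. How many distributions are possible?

Ignoring the caps, the number of non-negative solutions to x_1+…+x_4 = 13 is C(16,3) = 560.
Subtract solutions that violate a single cap (substitute x_i' = x_i − (cap_i+1)): x_1 ≥ 4 gives C(12,3) = 220; x_2 ≥ 8 gives C(8,3) = 56; x_3 ≥ 3 gives C(13,3) = 286; x_4 ≥ 6 gives C(10,3) = 120. Together 682.
Add back pairs where two caps are both exceeded: 4 + 84 + 20 + 10 + 0 + 35 = 153.
Subtract triples: 0 + 0 + 1 + 0 = 1.
By inclusion–exclusion the count is 560 − 682 + 153 − 1 = 30.

30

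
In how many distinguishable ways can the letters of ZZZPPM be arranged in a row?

Letter multiplicities in ZZZPPM: M×1, P×2, Z×3.
The number of distinct arrangements is 6!/(3!·2!) = 720/12 = 60.

60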